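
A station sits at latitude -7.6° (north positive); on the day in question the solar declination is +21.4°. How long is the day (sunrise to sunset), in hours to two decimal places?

11.60 hours

cos H_s = −tan(-7.6°) · tan(21.4°) = 0.0523, so H_s = arccos(0.0523) = 87.00°.
Day length = 2 H_s / 15° h⁻¹ = 174.00° / 15 = 11.600 h.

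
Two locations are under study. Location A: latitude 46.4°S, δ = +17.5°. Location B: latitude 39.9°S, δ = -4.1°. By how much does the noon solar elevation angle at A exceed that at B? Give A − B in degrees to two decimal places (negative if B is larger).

A: 90° − |-46.4 − (17.5)| = 26.10°.
B: 90° − |-39.9 − (-4.1)| = 54.20°.
A − B = 26.10 − 54.20 = -28.10°.

-28.10°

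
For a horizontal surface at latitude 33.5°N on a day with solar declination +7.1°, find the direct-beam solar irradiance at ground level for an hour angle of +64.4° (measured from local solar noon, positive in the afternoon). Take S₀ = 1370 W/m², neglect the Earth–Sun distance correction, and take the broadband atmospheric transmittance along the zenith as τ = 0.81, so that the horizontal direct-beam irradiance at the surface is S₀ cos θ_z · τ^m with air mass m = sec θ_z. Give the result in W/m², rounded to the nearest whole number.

356 W/m²

cos θ_z = sin φ sin δ + cos φ cos δ cos H = (0.5519)(0.1236) + (0.8339)(0.9923)(0.4321) = 0.4258.
Air mass m = 1/cos θ_z = 1/0.4258 = 2.349; τ^m = 0.81^2.349 = 0.6096.
Surface direct beam = 1370 × 0.4258 × 0.6096 = 355.61 W/m².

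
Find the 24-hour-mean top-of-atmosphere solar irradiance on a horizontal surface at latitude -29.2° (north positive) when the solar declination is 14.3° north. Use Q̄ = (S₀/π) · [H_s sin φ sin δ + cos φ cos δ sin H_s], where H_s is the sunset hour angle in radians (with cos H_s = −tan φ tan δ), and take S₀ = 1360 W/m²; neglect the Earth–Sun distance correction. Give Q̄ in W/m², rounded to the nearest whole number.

−tan φ tan δ = −(-0.5589)(0.2549) = 0.1425; H_s = arccos(0.1425) = 81.81°. In radians, H_s = 1.4279.
H_s sin φ sin δ = 1.4279 × -0.4879 × 0.2470 = -0.1721.
cos φ cos δ sin H_s = 0.8729 × 0.9690 × 0.9898 = 0.8372.
Q̄ = (1360/π) × (-0.1721 + 0.8372) = 432.90 × 0.6651 = 287.92 W/m².

288 W/m²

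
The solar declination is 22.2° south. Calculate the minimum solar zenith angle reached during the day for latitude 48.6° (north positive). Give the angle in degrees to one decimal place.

At local solar noon the hour angle is zero, so the zenith angle is |φ − δ| = |48.6° − (-22.2°)| = 70.8°.

70.8°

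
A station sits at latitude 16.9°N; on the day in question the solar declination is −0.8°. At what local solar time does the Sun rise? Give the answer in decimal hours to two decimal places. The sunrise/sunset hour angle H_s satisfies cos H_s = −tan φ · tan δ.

6.02 h

−tan φ tan δ = −(0.3038)(-0.0140) = 0.0043; H_s = arccos(0.0043) = 89.75°.
Sunrise is at 12 − H_s/15 = 12 − 5.983 = 6.017 h local solar time.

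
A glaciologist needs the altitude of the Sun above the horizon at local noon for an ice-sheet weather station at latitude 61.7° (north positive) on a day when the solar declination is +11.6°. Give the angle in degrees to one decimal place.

39.9°

At local solar noon the hour angle is zero, so the elevation is 90° − |φ − δ| = 90° − |61.7° − (11.6°)| = 90° − 50.1° = 39.9°.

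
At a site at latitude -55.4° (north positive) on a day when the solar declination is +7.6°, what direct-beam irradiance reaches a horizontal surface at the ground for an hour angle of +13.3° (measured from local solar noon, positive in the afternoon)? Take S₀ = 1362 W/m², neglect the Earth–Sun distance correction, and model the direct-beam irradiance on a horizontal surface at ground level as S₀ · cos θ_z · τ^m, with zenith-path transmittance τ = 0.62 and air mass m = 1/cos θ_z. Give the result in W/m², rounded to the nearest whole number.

cos θ_z = sin φ sin δ + cos φ cos δ cos H = (-0.8231)(0.1323) + (0.5678)(0.9912)(0.9732) = 0.4388.
Air mass m = 1/cos θ_z = 1/0.4388 = 2.279; τ^m = 0.62^2.279 = 0.3364.
Surface direct beam = 1362 × 0.4388 × 0.3364 = 201.05 W/m².

201 W/m²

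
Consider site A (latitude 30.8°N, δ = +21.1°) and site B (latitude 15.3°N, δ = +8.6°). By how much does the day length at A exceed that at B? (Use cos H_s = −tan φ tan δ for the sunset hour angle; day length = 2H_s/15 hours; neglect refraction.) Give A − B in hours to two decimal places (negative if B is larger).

A: H_s = arccos(−tan 30.8° · tan 21.1°) = 103.30°, so 2H_s/15 = 13.7733 h.
B: H_s = arccos(−tan 15.3° · tan 8.6°) = 92.37°, so 2H_s/15 = 12.3160 h.
A − B = 13.7733 − 12.3160 = 1.4573 h.

+1.46 h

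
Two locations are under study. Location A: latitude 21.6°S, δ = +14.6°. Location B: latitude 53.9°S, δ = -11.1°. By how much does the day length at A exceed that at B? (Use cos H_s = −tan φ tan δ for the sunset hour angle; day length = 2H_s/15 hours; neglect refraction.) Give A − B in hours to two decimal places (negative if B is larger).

-2.87 h

A: H_s = arccos(−tan -21.6° · tan 14.6°) = 84.08°, so 2H_s/15 = 11.2107 h.
B: H_s = arccos(−tan -53.9° · tan -11.1°) = 105.61°, so 2H_s/15 = 14.0813 h.
A − B = 11.2107 − 14.0813 = -2.8706 h.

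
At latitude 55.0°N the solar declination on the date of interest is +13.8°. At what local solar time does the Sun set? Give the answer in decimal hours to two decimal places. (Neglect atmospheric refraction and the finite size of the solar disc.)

19.37 h

cos H_s = −tan(55.0°) · tan(13.8°) = -0.3508, so H_s = arccos(-0.3508) = 110.54°.
Sunset is at 12 + H_s/15 = 12 + 7.369 = 19.369 h local solar time.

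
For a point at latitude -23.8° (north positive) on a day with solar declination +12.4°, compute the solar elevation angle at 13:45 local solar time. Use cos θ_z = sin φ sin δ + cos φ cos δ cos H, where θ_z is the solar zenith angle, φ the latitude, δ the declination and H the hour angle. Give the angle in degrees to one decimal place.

45.6°

Hour angle H = 15° × (13.75 − 12) = 26.25°.
cos θ_z = sin φ sin δ + cos φ cos δ cos H = (-0.4035)(0.2147) + (0.9150)(0.9767)(0.8969) = 0.7149.
θ_z = arccos(0.7149) = 44.36°, so the elevation is 90° − 44.36° = 45.64°.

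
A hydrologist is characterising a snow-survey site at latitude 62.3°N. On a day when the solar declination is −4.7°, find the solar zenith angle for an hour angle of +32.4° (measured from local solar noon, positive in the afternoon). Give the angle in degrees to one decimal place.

71.4°

cos θ_z = sin(62.3°) sin(-4.7°) + cos(62.3°) cos(-4.7°) cos(32.40°) = -0.0725 + 0.3912 = 0.3187.
θ_z = arccos(0.3187) = 71.42°.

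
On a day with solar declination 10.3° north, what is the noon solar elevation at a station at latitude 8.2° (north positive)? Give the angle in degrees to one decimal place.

87.9°

At local solar noon the hour angle is zero, so the elevation is 90° − |φ − δ| = 90° − |8.2° − (10.3°)| = 90° − 2.1° = 87.9°.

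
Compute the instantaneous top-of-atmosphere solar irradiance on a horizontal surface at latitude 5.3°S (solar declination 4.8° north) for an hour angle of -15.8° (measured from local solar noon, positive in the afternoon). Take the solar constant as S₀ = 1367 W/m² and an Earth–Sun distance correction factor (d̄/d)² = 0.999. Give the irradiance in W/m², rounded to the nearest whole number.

1293 W/m²

cos θ_z = sin φ sin δ + cos φ cos δ cos H = (-0.0924)(0.0837) + (0.9957)(0.9965)(0.9622) = 0.9470.
Top-of-atmosphere irradiance = S₀ (d̄/d)² cos θ_z = 1367 × 0.999 × 0.9470 = 1293.25 W/m².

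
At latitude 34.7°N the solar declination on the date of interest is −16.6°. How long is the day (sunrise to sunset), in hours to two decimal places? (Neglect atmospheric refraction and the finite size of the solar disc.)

−tan φ tan δ = −(0.6924)(-0.2981) = 0.2064; H_s = arccos(0.2064) = 78.09°.
Day length = 2 H_s / 15° h⁻¹ = 156.18° / 15 = 10.412 h.

10.41 hours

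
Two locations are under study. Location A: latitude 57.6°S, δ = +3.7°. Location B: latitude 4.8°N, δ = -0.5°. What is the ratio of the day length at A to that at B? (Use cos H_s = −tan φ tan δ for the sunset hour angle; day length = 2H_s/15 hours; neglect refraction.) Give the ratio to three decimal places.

0.935

A: H_s = arccos(−tan -57.6° · tan 3.7°) = 84.15°, so 2H_s/15 = 11.2200 h.
B: H_s = arccos(−tan 4.8° · tan -0.5°) = 89.96°, so 2H_s/15 = 11.9947 h.
Ratio A/B = 11.2200 / 11.9947 = 0.9354.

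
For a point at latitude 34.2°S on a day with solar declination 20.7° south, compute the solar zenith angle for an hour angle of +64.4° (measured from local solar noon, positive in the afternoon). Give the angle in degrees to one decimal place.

With φ = -34.2°, δ = -20.7°, H = 64.40°: sin φ sin δ = 0.1987, cos φ cos δ cos H = 0.3343, so cos θ_z = 0.5330.
θ_z = arccos(0.5330) = 57.79°.

57.8°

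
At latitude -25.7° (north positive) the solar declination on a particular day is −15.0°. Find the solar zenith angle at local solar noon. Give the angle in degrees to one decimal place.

At local solar noon the hour angle is zero, so the zenith angle is |φ − δ| = |-25.7° − (-15.0°)| = 10.7°.

10.7°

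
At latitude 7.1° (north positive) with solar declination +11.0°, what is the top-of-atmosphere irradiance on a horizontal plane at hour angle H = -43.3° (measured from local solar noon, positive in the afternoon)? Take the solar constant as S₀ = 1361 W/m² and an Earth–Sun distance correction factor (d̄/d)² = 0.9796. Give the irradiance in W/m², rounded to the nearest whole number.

cos θ_z = sin(7.1°) sin(11.0°) + cos(7.1°) cos(11.0°) cos(-43.30°) = 0.0236 + 0.7089 = 0.7325.
Top-of-atmosphere irradiance = S₀ (d̄/d)² cos θ_z = 1361 × 0.9796 × 0.7325 = 976.60 W/m².

977 W/m²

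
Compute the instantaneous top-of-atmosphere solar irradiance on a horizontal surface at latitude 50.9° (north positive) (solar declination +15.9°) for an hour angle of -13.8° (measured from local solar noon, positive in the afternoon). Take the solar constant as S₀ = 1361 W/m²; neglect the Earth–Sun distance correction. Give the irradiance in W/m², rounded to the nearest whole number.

1091 W/m²

cos θ_z = sin φ sin δ + cos φ cos δ cos H = (0.7760)(0.2740) + (0.6307)(0.9617)(0.9711) = 0.8016.
Top-of-atmosphere irradiance = S₀ cos θ_z = 1361 × 0.8016 = 1090.98 W/m².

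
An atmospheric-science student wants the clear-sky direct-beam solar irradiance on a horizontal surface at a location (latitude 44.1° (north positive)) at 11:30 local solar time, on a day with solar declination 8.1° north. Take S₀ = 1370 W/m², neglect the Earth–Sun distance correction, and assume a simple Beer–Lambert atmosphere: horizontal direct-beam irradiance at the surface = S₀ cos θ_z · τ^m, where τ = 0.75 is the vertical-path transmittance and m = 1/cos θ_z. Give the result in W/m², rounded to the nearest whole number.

769 W/m²

Hour angle H = 15° × (11.5 − 12) = -7.50°.
With φ = 44.1°, δ = 8.1°, H = -7.50°: sin φ sin δ = 0.0981, cos φ cos δ cos H = 0.7049, so cos θ_z = 0.8030.
Air mass m = 1/cos θ_z = 1/0.8030 = 1.245; τ^m = 0.75^1.245 = 0.6990.
Surface direct beam = 1370 × 0.8030 × 0.6990 = 768.98 W/m².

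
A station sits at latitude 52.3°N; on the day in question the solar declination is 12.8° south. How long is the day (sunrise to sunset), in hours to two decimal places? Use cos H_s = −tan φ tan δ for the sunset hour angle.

9.72 hours

−tan φ tan δ = −(1.2938)(-0.2272) = 0.2940; H_s = arccos(0.2940) = 72.90°.
Day length = 2 H_s / 15° h⁻¹ = 145.80° / 15 = 9.720 h.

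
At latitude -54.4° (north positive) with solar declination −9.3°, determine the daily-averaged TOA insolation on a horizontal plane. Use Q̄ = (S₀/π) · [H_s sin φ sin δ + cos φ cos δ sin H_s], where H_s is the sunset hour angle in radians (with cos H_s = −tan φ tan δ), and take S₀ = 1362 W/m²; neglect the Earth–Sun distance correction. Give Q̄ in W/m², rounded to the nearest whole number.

The sunset hour angle satisfies cos H_s = −tan φ tan δ = -0.2287, giving H_s = 103.22°. In radians, H_s = 1.8015.
H_s sin φ sin δ = 1.8015 × -0.8131 × -0.1616 = 0.2367.
cos φ cos δ sin H_s = 0.5821 × 0.9869 × 0.9735 = 0.5593.
Q̄ = (1362/π) × (0.2367 + 0.5593) = 433.54 × 0.7960 = 345.10 W/m².

345 W/m²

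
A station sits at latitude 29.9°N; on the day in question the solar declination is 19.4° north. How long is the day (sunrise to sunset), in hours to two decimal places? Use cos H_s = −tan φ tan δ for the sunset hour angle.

13.56 hours

cos H_s = −tan(29.9°) · tan(19.4°) = -0.2025, so H_s = arccos(-0.2025) = 101.68°.
Day length = 2 H_s / 15° h⁻¹ = 203.36° / 15 = 13.557 h.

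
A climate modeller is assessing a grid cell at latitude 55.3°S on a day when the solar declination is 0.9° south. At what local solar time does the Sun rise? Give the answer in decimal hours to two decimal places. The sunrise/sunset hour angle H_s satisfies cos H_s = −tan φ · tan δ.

−tan φ tan δ = −(-1.4442)(-0.0157) = -0.0227; H_s = arccos(-0.0227) = 91.30°.
Sunrise is at 12 − H_s/15 = 12 − 6.087 = 5.913 h local solar time.

5.91 h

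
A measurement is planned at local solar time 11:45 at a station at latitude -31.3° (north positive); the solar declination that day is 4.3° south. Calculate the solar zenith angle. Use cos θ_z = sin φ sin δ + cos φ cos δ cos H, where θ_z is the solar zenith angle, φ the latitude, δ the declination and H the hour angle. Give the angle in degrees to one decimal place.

Hour angle H = 15° × (11.75 − 12) = -3.75°.
cos θ_z = sin(-31.3°) sin(-4.3°) + cos(-31.3°) cos(-4.3°) cos(-3.75°) = 0.0390 + 0.8502 = 0.8892.
θ_z = arccos(0.8892) = 27.23°.

27.2°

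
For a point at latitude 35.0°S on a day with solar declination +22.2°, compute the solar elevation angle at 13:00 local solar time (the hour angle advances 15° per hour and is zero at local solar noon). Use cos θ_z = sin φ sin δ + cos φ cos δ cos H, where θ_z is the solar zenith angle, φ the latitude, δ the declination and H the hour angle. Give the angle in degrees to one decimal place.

Hour angle H = 15° × (13 − 12) = 15.00°.
cos θ_z = sin(-35.0°) sin(22.2°) + cos(-35.0°) cos(22.2°) cos(15.00°) = -0.2167 + 0.7326 = 0.5159.
θ_z = arccos(0.5159) = 58.94°, so the elevation is 90° − 58.94° = 31.06°.

31.1°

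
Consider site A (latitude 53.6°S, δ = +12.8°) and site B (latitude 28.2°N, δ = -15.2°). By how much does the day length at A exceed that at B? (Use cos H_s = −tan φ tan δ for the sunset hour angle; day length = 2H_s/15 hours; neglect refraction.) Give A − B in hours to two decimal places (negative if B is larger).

-1.28 h

A: H_s = arccos(−tan -53.6° · tan 12.8°) = 72.05°, so 2H_s/15 = 9.6067 h.
B: H_s = arccos(−tan 28.2° · tan -15.2°) = 81.62°, so 2H_s/15 = 10.8827 h.
A − B = 9.6067 − 10.8827 = -1.2760 h.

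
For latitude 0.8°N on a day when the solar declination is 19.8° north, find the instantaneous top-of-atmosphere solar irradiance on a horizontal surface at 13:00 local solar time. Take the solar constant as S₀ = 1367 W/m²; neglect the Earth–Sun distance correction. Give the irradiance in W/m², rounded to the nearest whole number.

Hour angle H = 15° × (13 − 12) = 15.00°.
cos θ_z = sin(0.8°) sin(19.8°) + cos(0.8°) cos(19.8°) cos(15.00°) = 0.0047 + 0.9087 = 0.9134.
Top-of-atmosphere irradiance = S₀ cos θ_z = 1367 × 0.9134 = 1248.62 W/m².

1249 W/m²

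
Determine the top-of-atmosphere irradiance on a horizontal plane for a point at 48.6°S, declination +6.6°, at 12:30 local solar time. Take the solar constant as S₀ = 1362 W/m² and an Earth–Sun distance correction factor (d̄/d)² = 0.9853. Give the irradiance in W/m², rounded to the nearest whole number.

758 W/m²

Hour angle H = 15° × (12.5 − 12) = 7.50°.
cos θ_z = sin(-48.6°) sin(6.6°) + cos(-48.6°) cos(6.6°) cos(7.50°) = -0.0862 + 0.6513 = 0.5651.
Top-of-atmosphere irradiance = S₀ (d̄/d)² cos θ_z = 1362 × 0.9853 × 0.5651 = 758.35 W/m².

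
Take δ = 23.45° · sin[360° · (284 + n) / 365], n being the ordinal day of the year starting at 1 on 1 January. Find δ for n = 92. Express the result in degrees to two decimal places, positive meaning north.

360 × (284 + 92) / 365 = 370.849°; sin(370.849°) = 0.1882.
δ = 23.45 × 0.1882 = 4.413° ≈ +4.41°.

+4.41°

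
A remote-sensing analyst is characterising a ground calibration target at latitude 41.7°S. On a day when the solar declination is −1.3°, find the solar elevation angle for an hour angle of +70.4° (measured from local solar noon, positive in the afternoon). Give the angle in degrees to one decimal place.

15.4°

cos θ_z = sin(-41.7°) sin(-1.3°) + cos(-41.7°) cos(-1.3°) cos(70.40°) = 0.0151 + 0.2504 = 0.2655.
θ_z = arccos(0.2655) = 74.60°, so the elevation is 90° − 74.60° = 15.40°.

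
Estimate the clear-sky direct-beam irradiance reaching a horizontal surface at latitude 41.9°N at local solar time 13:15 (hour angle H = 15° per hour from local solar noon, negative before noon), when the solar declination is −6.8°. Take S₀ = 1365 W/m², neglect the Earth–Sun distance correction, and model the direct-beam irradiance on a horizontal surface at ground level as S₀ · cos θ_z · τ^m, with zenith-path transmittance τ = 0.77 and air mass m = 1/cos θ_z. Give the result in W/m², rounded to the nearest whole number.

Hour angle H = 15° × (13.25 − 12) = 18.75°.
cos θ_z = sin φ sin δ + cos φ cos δ cos H = (0.6678)(-0.1184) + (0.7443)(0.9930)(0.9469) = 0.6208.
Air mass m = 1/cos θ_z = 1/0.6208 = 1.611; τ^m = 0.77^1.611 = 0.6564.
Surface direct beam = 1365 × 0.6208 × 0.6564 = 556.23 W/m².

556 W/m²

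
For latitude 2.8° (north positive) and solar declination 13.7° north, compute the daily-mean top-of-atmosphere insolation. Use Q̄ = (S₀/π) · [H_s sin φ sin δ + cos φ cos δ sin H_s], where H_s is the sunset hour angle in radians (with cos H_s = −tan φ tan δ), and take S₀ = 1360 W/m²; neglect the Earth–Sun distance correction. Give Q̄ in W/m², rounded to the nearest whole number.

428 W/m²

The sunset hour angle satisfies cos H_s = −tan φ tan δ = -0.0119, giving H_s = 90.68°. In radians, H_s = 1.5827.
H_s sin φ sin δ = 1.5827 × 0.0488 × 0.2368 = 0.0183.
cos φ cos δ sin H_s = 0.9988 × 0.9715 × 0.9999 = 0.9702.
Q̄ = (1360/π) × (0.0183 + 0.9702) = 432.90 × 0.9885 = 427.92 W/m².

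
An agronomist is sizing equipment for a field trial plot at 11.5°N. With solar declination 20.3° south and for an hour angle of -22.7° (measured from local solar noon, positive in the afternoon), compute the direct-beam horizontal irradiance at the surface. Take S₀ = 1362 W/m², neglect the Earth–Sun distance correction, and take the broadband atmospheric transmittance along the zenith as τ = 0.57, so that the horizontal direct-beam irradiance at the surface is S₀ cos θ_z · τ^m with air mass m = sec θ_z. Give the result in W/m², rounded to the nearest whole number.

cos θ_z = sin(11.5°) sin(-20.3°) + cos(11.5°) cos(-20.3°) cos(-22.70°) = -0.0692 + 0.8479 = 0.7787.
Air mass m = 1/cos θ_z = 1/0.7787 = 1.284; τ^m = 0.57^1.284 = 0.4859.
Surface direct beam = 1362 × 0.7787 × 0.4859 = 515.34 W/m².

515 W/m²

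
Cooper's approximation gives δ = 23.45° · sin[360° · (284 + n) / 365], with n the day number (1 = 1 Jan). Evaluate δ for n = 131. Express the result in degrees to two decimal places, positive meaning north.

+17.78°

360 × (284 + 131) / 365 = 409.315°; sin(409.315°) = 0.7583.
δ = 23.45 × 0.7583 = 17.782° ≈ +17.78°.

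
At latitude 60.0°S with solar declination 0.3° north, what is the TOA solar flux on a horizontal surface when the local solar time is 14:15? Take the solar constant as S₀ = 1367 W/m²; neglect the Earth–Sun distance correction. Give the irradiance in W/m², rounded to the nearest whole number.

562 W/m²

Hour angle H = 15° × (14.25 − 12) = 33.75°.
cos θ_z = sin(-60.0°) sin(0.3°) + cos(-60.0°) cos(0.3°) cos(33.75°) = -0.0045 + 0.4157 = 0.4112.
Top-of-atmosphere irradiance = S₀ cos θ_z = 1367 × 0.4112 = 562.11 W/m².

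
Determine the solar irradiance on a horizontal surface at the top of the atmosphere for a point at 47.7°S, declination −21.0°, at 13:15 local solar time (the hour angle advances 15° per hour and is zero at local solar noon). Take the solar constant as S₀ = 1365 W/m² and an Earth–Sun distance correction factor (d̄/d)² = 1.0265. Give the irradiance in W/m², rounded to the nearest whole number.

1205 W/m²

Hour angle H = 15° × (13.25 − 12) = 18.75°.
With φ = -47.7°, δ = -21.0°, H = 18.75°: sin φ sin δ = 0.2651, cos φ cos δ cos H = 0.5950, so cos θ_z = 0.8601.
Top-of-atmosphere irradiance = S₀ (d̄/d)² cos θ_z = 1365 × 1.0265 × 0.8601 = 1205.15 W/m².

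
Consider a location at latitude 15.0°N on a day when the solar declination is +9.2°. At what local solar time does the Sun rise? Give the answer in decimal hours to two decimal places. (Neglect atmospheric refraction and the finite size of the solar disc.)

The sunset hour angle satisfies cos H_s = −tan φ tan δ = -0.0434, giving H_s = 92.49°.
Sunrise is at 12 − H_s/15 = 12 − 6.166 = 5.834 h local solar time.

5.83 h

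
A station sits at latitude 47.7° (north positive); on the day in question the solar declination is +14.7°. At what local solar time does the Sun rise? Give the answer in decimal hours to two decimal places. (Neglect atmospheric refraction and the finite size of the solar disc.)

4.88 h

cos H_s = −tan(47.7°) · tan(14.7°) = -0.2883, so H_s = arccos(-0.2883) = 106.76°.
Sunrise is at 12 − H_s/15 = 12 − 7.117 = 4.883 h local solar time.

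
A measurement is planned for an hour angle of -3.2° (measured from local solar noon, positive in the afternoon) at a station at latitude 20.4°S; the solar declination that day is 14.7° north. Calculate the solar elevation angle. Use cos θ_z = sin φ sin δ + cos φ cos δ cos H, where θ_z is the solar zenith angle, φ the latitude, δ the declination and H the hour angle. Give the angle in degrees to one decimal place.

54.8°

cos θ_z = sin φ sin δ + cos φ cos δ cos H = (-0.3486)(0.2538) + (0.9373)(0.9673)(0.9984) = 0.8167.
θ_z = arccos(0.8167) = 35.24°, so the elevation is 90° − 35.24° = 54.76°.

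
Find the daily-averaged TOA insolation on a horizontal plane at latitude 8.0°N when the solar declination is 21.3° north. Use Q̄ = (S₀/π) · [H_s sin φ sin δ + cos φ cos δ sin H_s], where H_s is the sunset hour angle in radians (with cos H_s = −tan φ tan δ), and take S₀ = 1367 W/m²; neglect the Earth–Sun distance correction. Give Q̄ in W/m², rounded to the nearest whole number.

437 W/m²

The sunset hour angle satisfies cos H_s = −tan φ tan δ = -0.0548, giving H_s = 93.14°. In radians, H_s = 1.6256.
H_s sin φ sin δ = 1.6256 × 0.1392 × 0.3633 = 0.0822.
cos φ cos δ sin H_s = 0.9903 × 0.9317 × 0.9985 = 0.9213.
Q̄ = (1367/π) × (0.0822 + 0.9213) = 435.13 × 1.0035 = 436.65 W/m².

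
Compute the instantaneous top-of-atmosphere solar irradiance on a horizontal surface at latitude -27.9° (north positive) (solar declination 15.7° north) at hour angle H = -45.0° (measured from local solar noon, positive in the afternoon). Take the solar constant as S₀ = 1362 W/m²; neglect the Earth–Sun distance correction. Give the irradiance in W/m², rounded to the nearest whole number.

647 W/m²

cos θ_z = sin(-27.9°) sin(15.7°) + cos(-27.9°) cos(15.7°) cos(-45.00°) = -0.1266 + 0.6016 = 0.4750.
Top-of-atmosphere irradiance = S₀ cos θ_z = 1362 × 0.4750 = 646.95 W/m².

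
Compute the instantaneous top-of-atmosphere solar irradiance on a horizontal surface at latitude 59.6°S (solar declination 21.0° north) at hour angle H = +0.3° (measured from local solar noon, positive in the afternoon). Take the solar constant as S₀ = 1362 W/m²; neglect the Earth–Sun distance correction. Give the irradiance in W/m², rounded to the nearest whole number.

With φ = -59.6°, δ = 21.0°, H = 0.30°: sin φ sin δ = -0.3091, cos φ cos δ cos H = 0.4724, so cos θ_z = 0.1633.
Top-of-atmosphere irradiance = S₀ cos θ_z = 1362 × 0.1633 = 222.41 W/m².

222 W/m²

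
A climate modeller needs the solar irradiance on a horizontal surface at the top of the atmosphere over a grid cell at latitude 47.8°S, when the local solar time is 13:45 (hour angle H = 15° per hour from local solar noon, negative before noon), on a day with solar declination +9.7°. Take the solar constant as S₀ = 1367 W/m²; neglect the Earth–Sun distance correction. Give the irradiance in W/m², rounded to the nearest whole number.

Hour angle H = 15° × (13.75 − 12) = 26.25°.
cos θ_z = sin φ sin δ + cos φ cos δ cos H = (-0.7408)(0.1685) + (0.6717)(0.9857)(0.8969) = 0.4690.
Top-of-atmosphere irradiance = S₀ cos θ_z = 1367 × 0.4690 = 641.12 W/m².

641 W/m²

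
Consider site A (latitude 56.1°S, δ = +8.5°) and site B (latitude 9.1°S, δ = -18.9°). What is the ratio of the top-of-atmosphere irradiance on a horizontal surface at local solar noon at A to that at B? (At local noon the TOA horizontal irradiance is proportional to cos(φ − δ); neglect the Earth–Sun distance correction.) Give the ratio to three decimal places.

A: cos θ_z = cos(-56.1° − (8.5°)) = 0.4289.
B: cos θ_z = cos(-9.1° − (-18.9°)) = 0.9854.
Ratio A/B = 0.4289 / 0.9854 = 0.4353.

0.435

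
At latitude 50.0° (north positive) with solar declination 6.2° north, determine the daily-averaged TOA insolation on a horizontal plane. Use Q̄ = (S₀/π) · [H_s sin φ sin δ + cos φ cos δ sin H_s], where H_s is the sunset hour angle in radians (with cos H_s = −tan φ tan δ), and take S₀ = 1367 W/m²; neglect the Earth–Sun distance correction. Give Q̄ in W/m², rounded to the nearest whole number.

337 W/m²

The sunset hour angle satisfies cos H_s = −tan φ tan δ = -0.1295, giving H_s = 97.44°. In radians, H_s = 1.7006.
H_s sin φ sin δ = 1.7006 × 0.7660 × 0.1080 = 0.1407.
cos φ cos δ sin H_s = 0.6428 × 0.9942 × 0.9916 = 0.6337.
Q̄ = (1367/π) × (0.1407 + 0.6337) = 435.13 × 0.7744 = 336.96 W/m².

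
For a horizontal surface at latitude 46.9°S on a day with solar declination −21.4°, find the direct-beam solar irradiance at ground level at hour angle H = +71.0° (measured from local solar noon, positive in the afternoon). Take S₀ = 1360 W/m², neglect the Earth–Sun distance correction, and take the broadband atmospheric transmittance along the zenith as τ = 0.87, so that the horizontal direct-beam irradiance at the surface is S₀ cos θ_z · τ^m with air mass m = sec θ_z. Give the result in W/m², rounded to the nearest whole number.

With φ = -46.9°, δ = -21.4°, H = 71.00°: sin φ sin δ = 0.2664, cos φ cos δ cos H = 0.2071, so cos θ_z = 0.4735.
Air mass m = 1/cos θ_z = 1/0.4735 = 2.112; τ^m = 0.87^2.112 = 0.7452.
Surface direct beam = 1360 × 0.4735 × 0.7452 = 479.88 W/m².

480 W/m²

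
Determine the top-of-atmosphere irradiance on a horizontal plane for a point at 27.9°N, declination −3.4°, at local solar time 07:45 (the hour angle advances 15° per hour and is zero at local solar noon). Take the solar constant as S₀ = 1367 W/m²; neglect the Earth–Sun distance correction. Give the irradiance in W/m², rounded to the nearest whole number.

Hour angle H = 15° × (7.75 − 12) = -63.75°.
With φ = 27.9°, δ = -3.4°, H = -63.75°: sin φ sin δ = -0.0278, cos φ cos δ cos H = 0.3902, so cos θ_z = 0.3624.
Top-of-atmosphere irradiance = S₀ cos θ_z = 1367 × 0.3624 = 495.40 W/m².

495 W/m²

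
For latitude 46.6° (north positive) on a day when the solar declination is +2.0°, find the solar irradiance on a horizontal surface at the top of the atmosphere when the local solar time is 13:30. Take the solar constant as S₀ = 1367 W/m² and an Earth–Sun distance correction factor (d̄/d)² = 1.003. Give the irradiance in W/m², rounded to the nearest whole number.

905 W/m²

Hour angle H = 15° × (13.5 − 12) = 22.50°.
cos θ_z = sin(46.6°) sin(2.0°) + cos(46.6°) cos(2.0°) cos(22.50°) = 0.0254 + 0.6344 = 0.6598.
Top-of-atmosphere irradiance = S₀ (d̄/d)² cos θ_z = 1367 × 1.003 × 0.6598 = 904.65 W/m².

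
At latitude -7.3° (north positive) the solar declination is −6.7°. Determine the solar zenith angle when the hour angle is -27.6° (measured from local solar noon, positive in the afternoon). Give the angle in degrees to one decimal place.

With φ = -7.3°, δ = -6.7°, H = -27.60°: sin φ sin δ = 0.0148, cos φ cos δ cos H = 0.8730, so cos θ_z = 0.8878.
θ_z = arccos(0.8878) = 27.40°.

27.4°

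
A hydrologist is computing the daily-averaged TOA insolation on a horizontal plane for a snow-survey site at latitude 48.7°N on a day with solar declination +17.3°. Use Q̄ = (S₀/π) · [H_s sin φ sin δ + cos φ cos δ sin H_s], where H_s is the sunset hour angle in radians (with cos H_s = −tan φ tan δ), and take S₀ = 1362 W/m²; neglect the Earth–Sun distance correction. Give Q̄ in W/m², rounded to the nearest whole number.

−tan φ tan δ = −(1.1383)(0.3115) = -0.3546; H_s = arccos(-0.3546) = 110.77°. In radians, H_s = 1.9333.
H_s sin φ sin δ = 1.9333 × 0.7513 × 0.2974 = 0.4320.
cos φ cos δ sin H_s = 0.6600 × 0.9548 × 0.9350 = 0.5892.
Q̄ = (1362/π) × (0.4320 + 0.5892) = 433.54 × 1.0212 = 442.73 W/m².

443 W/m²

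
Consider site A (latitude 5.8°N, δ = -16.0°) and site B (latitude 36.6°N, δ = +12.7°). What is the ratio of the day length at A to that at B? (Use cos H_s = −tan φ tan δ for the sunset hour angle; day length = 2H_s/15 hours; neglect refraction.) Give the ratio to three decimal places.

0.887

A: H_s = arccos(−tan 5.8° · tan -16.0°) = 88.33°, so 2H_s/15 = 11.7773 h.
B: H_s = arccos(−tan 36.6° · tan 12.7°) = 99.63°, so 2H_s/15 = 13.2840 h.
Ratio A/B = 11.7773 / 13.2840 = 0.8866.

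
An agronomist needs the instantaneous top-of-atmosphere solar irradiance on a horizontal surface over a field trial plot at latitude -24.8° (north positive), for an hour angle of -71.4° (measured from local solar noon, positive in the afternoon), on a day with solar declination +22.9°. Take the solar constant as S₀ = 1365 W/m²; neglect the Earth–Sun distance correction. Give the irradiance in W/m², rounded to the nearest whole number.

141 W/m²

cos θ_z = sin φ sin δ + cos φ cos δ cos H = (-0.4195)(0.3891) + (0.9078)(0.9212)(0.3190) = 0.1035.
Top-of-atmosphere irradiance = S₀ cos θ_z = 1365 × 0.1035 = 141.28 W/m².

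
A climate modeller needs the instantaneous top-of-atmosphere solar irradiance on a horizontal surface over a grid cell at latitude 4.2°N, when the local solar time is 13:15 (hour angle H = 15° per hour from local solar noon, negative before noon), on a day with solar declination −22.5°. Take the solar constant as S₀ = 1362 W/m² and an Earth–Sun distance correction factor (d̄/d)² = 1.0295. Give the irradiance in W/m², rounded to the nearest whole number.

1184 W/m²

Hour angle H = 15° × (13.25 − 12) = 18.75°.
With φ = 4.2°, δ = -22.5°, H = 18.75°: sin φ sin δ = -0.0280, cos φ cos δ cos H = 0.8725, so cos θ_z = 0.8445.
Top-of-atmosphere irradiance = S₀ (d̄/d)² cos θ_z = 1362 × 1.0295 × 0.8445 = 1184.14 W/m².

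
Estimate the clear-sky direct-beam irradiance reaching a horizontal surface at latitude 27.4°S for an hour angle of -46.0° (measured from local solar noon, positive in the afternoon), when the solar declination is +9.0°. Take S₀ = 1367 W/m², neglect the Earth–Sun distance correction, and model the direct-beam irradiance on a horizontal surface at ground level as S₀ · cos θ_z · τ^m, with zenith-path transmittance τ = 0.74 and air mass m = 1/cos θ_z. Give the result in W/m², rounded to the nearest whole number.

419 W/m²

cos θ_z = sin φ sin δ + cos φ cos δ cos H = (-0.4602)(0.1564) + (0.8878)(0.9877)(0.6947) = 0.5372.
Air mass m = 1/cos θ_z = 1/0.5372 = 1.862; τ^m = 0.74^1.862 = 0.5708.
Surface direct beam = 1367 × 0.5372 × 0.5708 = 419.17 W/m².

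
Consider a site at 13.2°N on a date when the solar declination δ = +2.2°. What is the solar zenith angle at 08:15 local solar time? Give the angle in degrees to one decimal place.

Hour angle H = 15° × (8.25 − 12) = -56.25°.
cos θ_z = sin φ sin δ + cos φ cos δ cos H = (0.2284)(0.0384) + (0.9736)(0.9993)(0.5556) = 0.5493.
θ_z = arccos(0.5493) = 56.68°.

56.7°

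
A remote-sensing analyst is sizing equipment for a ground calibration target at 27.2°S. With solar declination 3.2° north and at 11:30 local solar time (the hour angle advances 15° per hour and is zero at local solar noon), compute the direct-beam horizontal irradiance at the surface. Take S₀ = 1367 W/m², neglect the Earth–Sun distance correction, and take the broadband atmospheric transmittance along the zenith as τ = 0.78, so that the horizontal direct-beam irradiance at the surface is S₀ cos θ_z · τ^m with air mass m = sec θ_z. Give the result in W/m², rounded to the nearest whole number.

Hour angle H = 15° × (11.5 − 12) = -7.50°.
cos θ_z = sin φ sin δ + cos φ cos δ cos H = (-0.4571)(0.0558) + (0.8894)(0.9984)(0.9914) = 0.8548.
Air mass m = 1/cos θ_z = 1/0.8548 = 1.170; τ^m = 0.78^1.170 = 0.7477.
Surface direct beam = 1367 × 0.8548 × 0.7477 = 873.70 W/m².

874 W/m²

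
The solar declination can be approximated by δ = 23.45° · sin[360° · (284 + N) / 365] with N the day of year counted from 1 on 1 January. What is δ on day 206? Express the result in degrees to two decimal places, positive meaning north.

+19.60°

360 × (284 + 206) / 365 = 483.288°; sin(483.288°) = 0.8359.
δ = 23.45 × 0.8359 = 19.602° ≈ +19.60°.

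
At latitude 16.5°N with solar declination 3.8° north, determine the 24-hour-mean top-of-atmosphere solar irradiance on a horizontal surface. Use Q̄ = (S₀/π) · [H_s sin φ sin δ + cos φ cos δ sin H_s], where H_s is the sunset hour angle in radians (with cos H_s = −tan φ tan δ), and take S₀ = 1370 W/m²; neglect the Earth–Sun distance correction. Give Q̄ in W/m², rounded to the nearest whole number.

430 W/m²

−tan φ tan δ = −(0.2962)(0.0664) = -0.0197; H_s = arccos(-0.0197) = 91.13°. In radians, H_s = 1.5905.
H_s sin φ sin δ = 1.5905 × 0.2840 × 0.0663 = 0.0299.
cos φ cos δ sin H_s = 0.9588 × 0.9978 × 0.9998 = 0.9565.
Q̄ = (1370/π) × (0.0299 + 0.9565) = 436.08 × 0.9864 = 430.15 W/m².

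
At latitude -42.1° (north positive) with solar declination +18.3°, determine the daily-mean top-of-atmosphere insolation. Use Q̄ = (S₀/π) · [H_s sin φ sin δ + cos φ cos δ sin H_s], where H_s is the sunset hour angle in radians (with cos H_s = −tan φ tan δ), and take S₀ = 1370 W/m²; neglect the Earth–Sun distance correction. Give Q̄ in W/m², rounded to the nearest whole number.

−tan φ tan δ = −(-0.9036)(0.3307) = 0.2988; H_s = arccos(0.2988) = 72.61°. In radians, H_s = 1.2673.
H_s sin φ sin δ = 1.2673 × -0.6704 × 0.3140 = -0.2668.
cos φ cos δ sin H_s = 0.7420 × 0.9494 × 0.9543 = 0.6723.
Q̄ = (1370/π) × (-0.2668 + 0.6723) = 436.08 × 0.4055 = 176.83 W/m².

177 W/m²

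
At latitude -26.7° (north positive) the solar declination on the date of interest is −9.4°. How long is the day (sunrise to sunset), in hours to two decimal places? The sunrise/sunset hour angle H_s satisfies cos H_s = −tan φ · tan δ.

cos H_s = −tan(-26.7°) · tan(-9.4°) = -0.0833, so H_s = arccos(-0.0833) = 94.78°.
Day length = 2 H_s / 15° h⁻¹ = 189.56° / 15 = 12.637 h.

12.64 hours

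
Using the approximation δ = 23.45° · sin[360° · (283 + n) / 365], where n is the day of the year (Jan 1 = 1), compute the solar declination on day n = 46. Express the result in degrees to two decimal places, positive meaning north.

360 × (283 + 46) / 365 = 324.493°; sin(324.493°) = -0.5808.
δ = 23.45 × -0.5808 = -13.620° ≈ -13.62°.

-13.62°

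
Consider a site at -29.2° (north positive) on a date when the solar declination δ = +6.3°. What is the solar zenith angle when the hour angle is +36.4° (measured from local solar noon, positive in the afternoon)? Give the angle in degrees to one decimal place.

49.8°

cos θ_z = sin(-29.2°) sin(6.3°) + cos(-29.2°) cos(6.3°) cos(36.40°) = -0.0535 + 0.6984 = 0.6449.
θ_z = arccos(0.6449) = 49.84°.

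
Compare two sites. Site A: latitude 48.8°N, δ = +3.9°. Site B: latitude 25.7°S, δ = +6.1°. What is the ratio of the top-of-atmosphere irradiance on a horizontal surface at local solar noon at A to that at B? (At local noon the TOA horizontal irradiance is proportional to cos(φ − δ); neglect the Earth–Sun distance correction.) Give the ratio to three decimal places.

A: cos θ_z = cos(48.8° − (3.9°)) = 0.7083.
B: cos θ_z = cos(-25.7° − (6.1°)) = 0.8499.
Ratio A/B = 0.7083 / 0.8499 = 0.8334.

0.833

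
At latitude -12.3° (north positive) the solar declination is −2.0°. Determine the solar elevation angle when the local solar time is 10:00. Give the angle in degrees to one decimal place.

58.5°

Hour angle H = 15° × (10 − 12) = -30.00°.
With φ = -12.3°, δ = -2.0°, H = -30.00°: sin φ sin δ = 0.0074, cos φ cos δ cos H = 0.8456, so cos θ_z = 0.8530.
θ_z = arccos(0.8530) = 31.46°, so the elevation is 90° − 31.46° = 58.54°.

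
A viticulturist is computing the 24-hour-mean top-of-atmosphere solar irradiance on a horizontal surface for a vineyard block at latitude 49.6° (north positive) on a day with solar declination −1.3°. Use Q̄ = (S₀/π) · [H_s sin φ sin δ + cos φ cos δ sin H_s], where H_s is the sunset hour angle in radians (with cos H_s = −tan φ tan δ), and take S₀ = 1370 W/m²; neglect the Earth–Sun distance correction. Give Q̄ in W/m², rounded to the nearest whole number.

−tan φ tan δ = −(1.1750)(-0.0227) = 0.0267; H_s = arccos(0.0267) = 88.47°. In radians, H_s = 1.5441.
H_s sin φ sin δ = 1.5441 × 0.7615 × -0.0227 = -0.0267.
cos φ cos δ sin H_s = 0.6481 × 0.9997 × 0.9996 = 0.6476.
Q̄ = (1370/π) × (-0.0267 + 0.6476) = 436.08 × 0.6209 = 270.76 W/m².

271 W/m²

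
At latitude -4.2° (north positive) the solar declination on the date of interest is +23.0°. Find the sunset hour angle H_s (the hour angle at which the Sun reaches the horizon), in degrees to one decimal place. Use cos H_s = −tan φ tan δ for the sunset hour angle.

88.2°

−tan φ tan δ = −(-0.0734)(0.4245) = 0.0312; H_s = arccos(0.0312) = 88.21°.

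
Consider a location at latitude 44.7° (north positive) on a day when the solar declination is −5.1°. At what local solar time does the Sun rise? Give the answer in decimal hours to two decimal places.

−tan φ tan δ = −(0.9896)(-0.0892) = 0.0883; H_s = arccos(0.0883) = 84.93°.
Sunrise is at 12 − H_s/15 = 12 − 5.662 = 6.338 h local solar time.

6.34 h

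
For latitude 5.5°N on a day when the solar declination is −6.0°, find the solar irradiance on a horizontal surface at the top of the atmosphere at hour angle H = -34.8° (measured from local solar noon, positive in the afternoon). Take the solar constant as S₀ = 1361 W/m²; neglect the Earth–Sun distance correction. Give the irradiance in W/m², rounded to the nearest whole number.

cos θ_z = sin(5.5°) sin(-6.0°) + cos(5.5°) cos(-6.0°) cos(-34.80°) = -0.0100 + 0.8129 = 0.8029.
Top-of-atmosphere irradiance = S₀ cos θ_z = 1361 × 0.8029 = 1092.75 W/m².

1093 W/m²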